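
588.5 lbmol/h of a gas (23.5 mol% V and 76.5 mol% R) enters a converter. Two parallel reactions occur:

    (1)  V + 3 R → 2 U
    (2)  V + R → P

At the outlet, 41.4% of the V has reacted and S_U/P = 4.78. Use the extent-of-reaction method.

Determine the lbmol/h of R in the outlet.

312 lbmol/h

Conversion of V: V consumed = 0.414 × 138.3 = 57.26 lbmol/h = 1ξ₁ + 1ξ₂.
Selectivity: 2ξ₁ / (1ξ₂) = 4.78 → ξ₁ = 2.39 ξ₂.
Substitute: (1·2.39 + 1) ξ₂ = 57.26 → ξ₂ = 16.89 lbmol/h, ξ₁ = 40.37 lbmol/h.
Outlet amounts (n = n₀ + Σ ν·ξ):
  V: 138.3 − 1(40.37) − 1(16.89) = 81.04
  R: 450.2 − 3(40.37) − 1(16.89) = 312.2
  U: 0 + 2(40.37) = 80.73
  P: 0 + 1(16.89) = 16.89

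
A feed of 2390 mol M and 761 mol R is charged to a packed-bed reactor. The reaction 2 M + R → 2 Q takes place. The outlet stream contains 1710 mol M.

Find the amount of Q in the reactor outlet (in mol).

680 mol

For M: n = n₀ − 2ξ → 1710 = 2390 − 2ξ, giving ξ = 340 mol.
Outlet amounts (n = n₀ + ν ξ):
  M: 2390 − 2(340) = 1710
  R: 761 − 1(340) = 421
  Q: 0 + 2(340) = 680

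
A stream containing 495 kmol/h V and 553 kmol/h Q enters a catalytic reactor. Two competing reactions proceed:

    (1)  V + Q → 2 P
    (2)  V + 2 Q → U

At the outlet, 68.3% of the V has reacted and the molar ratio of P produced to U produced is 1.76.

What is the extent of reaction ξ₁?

Conversion of V: V consumed = 0.683 × 495 = 338.1 kmol/h = 1ξ₁ + 1ξ₂.
Selectivity: 2ξ₁ / (1ξ₂) = 1.76 → ξ₁ = 0.88 ξ₂.
Substitute: (1·0.88 + 1) ξ₂ = 338.1 → ξ₂ = 179.8 kmol/h, ξ₁ = 158.3 kmol/h.
Outlet amounts (n = n₀ + Σ ν·ξ):
  V: 495 − 1(158.3) − 1(179.8) = 156.9
  Q: 553 − 1(158.3) − 2(179.8) = 35.08
  P: 0 + 2(158.3) = 316.5
  U: 0 + 1(179.8) = 179.8

ξ₁ = 158 kmol/h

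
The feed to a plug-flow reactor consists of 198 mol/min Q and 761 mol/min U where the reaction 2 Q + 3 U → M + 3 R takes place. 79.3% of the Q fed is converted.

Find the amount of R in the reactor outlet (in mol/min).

Q reacted = 0.793 × 198 = 157 mol/min; ν_Q = −2, so ξ = 157/2 = 78.51 mol/min.
Outlet amounts (n = n₀ + ν ξ):
  Q: 198 − 2(78.51) = 40.99
  U: 761 − 3(78.51) = 525.5
  M: 0 + 1(78.51) = 78.51
  R: 0 + 3(78.51) = 235.5

236 mol/min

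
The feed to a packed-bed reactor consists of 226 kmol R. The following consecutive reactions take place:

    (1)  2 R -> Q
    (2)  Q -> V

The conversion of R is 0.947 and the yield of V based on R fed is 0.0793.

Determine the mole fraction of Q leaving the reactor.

Conversion of R: R consumed = 2ξ₁ = 0.947 × 226 → ξ₁ = 107 kmol.
Yield of V: 1ξ₂ / 226 = 0.0793 → ξ₂ = 17.92 kmol.
Outlet amounts (n = n₀ + Σ ν·ξ):
  R: 226 − 2(107) = 11.98
  Q: 0 + 1(107) − 1(17.92) = 89.09
  V: 0 + 1(17.92) = 17.92
Total out = 119 kmol; y_Q = 89.09 / 119 = 0.7487.

0.749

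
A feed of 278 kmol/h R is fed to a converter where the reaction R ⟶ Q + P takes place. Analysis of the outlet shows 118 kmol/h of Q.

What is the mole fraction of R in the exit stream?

For Q: n = n₀ + 1ξ → 118 = 0 + 1ξ, giving ξ = 118 kmol/h.
Outlet amounts (n = n₀ + ν ξ):
  R: 278 − 1(118) = 160
  Q: 0 + 1(118) = 118
  P: 0 + 1(118) = 118
Total out = 396 kmol/h; y_R = 160 / 396 = 0.404.

0.404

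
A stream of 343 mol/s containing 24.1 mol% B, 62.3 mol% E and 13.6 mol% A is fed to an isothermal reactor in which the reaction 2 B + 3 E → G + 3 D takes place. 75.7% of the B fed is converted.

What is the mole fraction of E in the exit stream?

0.384

B reacted = 0.757 × 82.66 = 62.58 mol/s; ν_B = −2, so ξ = 62.58/2 = 31.29 mol/s.
Outlet amounts (n = n₀ + ν ξ):
  B: 82.66 − 2(31.29) = 20.09
  E: 213.7 − 3(31.29) = 119.8
  G: 0 + 1(31.29) = 31.29
  D: 0 + 3(31.29) = 93.86
  A: 46.65 (inert)
Total out = 311.7 mol/s; y_E = 119.8 / 311.7 = 0.3844.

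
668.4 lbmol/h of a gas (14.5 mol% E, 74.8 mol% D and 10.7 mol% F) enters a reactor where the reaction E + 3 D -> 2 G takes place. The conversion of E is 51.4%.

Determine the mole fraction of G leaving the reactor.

E reacted = 0.514 × 96.92 = 49.82 lbmol/h; ν_E = −1, so ξ = 49.82/1 = 49.82 lbmol/h.
Outlet amounts (n = n₀ + ν ξ):
  E: 96.92 − 1(49.82) = 47.1
  D: 500 − 3(49.82) = 350.5
  G: 0 + 2(49.82) = 99.63
  F: 71.52 (inert)
Total out = 568.8 lbmol/h; y_G = 99.63 / 568.8 = 0.1752.

0.175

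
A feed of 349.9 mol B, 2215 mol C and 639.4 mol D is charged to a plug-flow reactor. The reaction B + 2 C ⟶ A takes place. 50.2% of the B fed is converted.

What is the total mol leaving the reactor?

2850 mol

B reacted = 0.502 × 349.9 = 175.6 mol; ν_B = −1, so ξ = 175.6/1 = 175.6 mol.
Outlet amounts (n = n₀ + ν ξ):
  B: 349.9 − 1(175.6) = 174.3
  C: 2215 − 2(175.6) = 1864
  A: 0 + 1(175.6) = 175.6
  D: 639.4 (inert)
Total out = 174.3 + 1864 + 175.6 + 639.4 = 2853 mol.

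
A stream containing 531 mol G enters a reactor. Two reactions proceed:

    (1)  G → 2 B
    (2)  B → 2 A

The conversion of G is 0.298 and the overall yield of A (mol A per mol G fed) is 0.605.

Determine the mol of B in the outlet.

Conversion of G: G consumed = 1ξ₁ = 0.298 × 531 → ξ₁ = 158.2 mol.
Yield of A: 2ξ₂ / 531 = 0.605 → ξ₂ = 160.6 mol.
Outlet amounts (n = n₀ + Σ ν·ξ):
  G: 531 − 1(158.2) = 372.8
  B: 0 + 2(158.2) − 1(160.6) = 155.8
  A: 0 + 2(160.6) = 321.3

156 mol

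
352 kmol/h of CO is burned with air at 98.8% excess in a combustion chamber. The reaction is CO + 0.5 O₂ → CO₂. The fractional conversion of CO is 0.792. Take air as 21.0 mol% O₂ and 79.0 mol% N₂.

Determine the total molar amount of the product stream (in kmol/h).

1880 kmol/h

Stoichiometric O₂ = 0.5 × 352 = 176 kmol/h; O₂ fed = 176 × 1.988 = 349.9 kmol/h.
N₂ fed = 349.9 × 79/21 = 1316 kmol/h.
Fuel reacted = 0.792 × 352 → ξ = 278.8 kmol/h.
Outlet (n = n₀ + ν ξ):
  CO: 352 − 1(278.8) = 73.22
  O₂: 349.9 − 0.5(278.8) = 210.5
  N₂: 1316 (inert)
  CO₂: 0 + 1(278.8) = 278.8
Total out = 73.22 + 210.5 + 1316 + 278.8 = 1879 kmol/h.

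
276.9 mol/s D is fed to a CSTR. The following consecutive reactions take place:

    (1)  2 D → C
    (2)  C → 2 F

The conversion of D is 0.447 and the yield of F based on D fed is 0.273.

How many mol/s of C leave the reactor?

24.1 mol/s

Conversion of D: D consumed = 2ξ₁ = 0.447 × 276.9 → ξ₁ = 61.89 mol/s.
Yield of F: 2ξ₂ / 276.9 = 0.273 → ξ₂ = 37.8 mol/s.
Outlet amounts (n = n₀ + Σ ν·ξ):
  D: 276.9 − 2(61.89) = 153.1
  C: 0 + 1(61.89) − 1(37.8) = 24.09
  F: 0 + 2(37.8) = 75.59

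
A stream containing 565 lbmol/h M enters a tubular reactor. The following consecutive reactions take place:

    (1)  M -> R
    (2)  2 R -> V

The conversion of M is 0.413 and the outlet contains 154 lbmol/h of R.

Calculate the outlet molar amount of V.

Conversion of M: M consumed = 1ξ₁ = 0.413 × 565 → ξ₁ = 233.3 lbmol/h.
R balance: n_R = 0 + 1ξ₁ − 2ξ₂ = 154 → ξ₂ = (1·233.3 − 154)/2 = 39.67 lbmol/h.
Outlet amounts (n = n₀ + Σ ν·ξ):
  M: 565 − 1(233.3) = 331.7
  R: 0 + 1(233.3) − 2(39.67) = 154
  V: 0 + 1(39.67) = 39.67

39.7 lbmol/h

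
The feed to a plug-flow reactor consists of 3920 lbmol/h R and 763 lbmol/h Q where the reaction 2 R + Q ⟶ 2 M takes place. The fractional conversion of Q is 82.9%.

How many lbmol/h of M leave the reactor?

Q reacted = 0.829 × 763 = 632.5 lbmol/h; ν_Q = −1, so ξ = 632.5/1 = 632.5 lbmol/h.
Outlet amounts (n = n₀ + ν ξ):
  R: 3920 − 2(632.5) = 2655
  Q: 763 − 1(632.5) = 130.5
  M: 0 + 2(632.5) = 1265

1270 lbmol/h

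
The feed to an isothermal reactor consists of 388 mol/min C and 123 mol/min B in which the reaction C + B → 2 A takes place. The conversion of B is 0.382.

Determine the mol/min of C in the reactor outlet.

341 mol/min

B reacted = 0.382 × 123 = 46.99 mol/min; ν_B = −1, so ξ = 46.99/1 = 46.99 mol/min.
Outlet amounts (n = n₀ + ν ξ):
  C: 388 − 1(46.99) = 341
  B: 123 − 1(46.99) = 76.01
  A: 0 + 2(46.99) = 93.97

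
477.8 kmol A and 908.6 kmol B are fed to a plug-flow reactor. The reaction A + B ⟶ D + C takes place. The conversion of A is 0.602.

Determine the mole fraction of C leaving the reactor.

A reacted = 0.602 × 477.8 = 287.6 kmol; ν_A = −1, so ξ = 287.6/1 = 287.6 kmol.
Outlet amounts (n = n₀ + ν ξ):
  A: 477.8 − 1(287.6) = 190.2
  B: 908.6 − 1(287.6) = 621
  D: 0 + 1(287.6) = 287.6
  C: 0 + 1(287.6) = 287.6
Total out = 1386 kmol; y_C = 287.6 / 1386 = 0.2075.

0.207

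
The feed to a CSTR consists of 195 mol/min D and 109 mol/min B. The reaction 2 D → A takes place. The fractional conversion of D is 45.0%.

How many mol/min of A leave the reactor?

43.9 mol/min

D reacted = 0.45 × 195 = 87.75 mol/min; ν_D = −2, so ξ = 87.75/2 = 43.88 mol/min.
Outlet amounts (n = n₀ + ν ξ):
  D: 195 − 2(43.88) = 107.2
  A: 0 + 1(43.88) = 43.88
  B: 109 (inert)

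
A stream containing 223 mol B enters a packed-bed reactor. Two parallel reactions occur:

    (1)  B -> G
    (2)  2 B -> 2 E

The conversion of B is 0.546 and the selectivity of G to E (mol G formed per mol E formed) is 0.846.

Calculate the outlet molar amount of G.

Conversion of B: B consumed = 0.546 × 223 = 121.8 mol = 1ξ₁ + 2ξ₂.
Selectivity: 1ξ₁ / (2ξ₂) = 0.846 → ξ₁ = 1.692 ξ₂.
Substitute: (1·1.692 + 2) ξ₂ = 121.8 → ξ₂ = 32.98 mol, ξ₁ = 55.8 mol.
Outlet amounts (n = n₀ + Σ ν·ξ):
  B: 223 − 1(55.8) − 2(32.98) = 101.2
  G: 0 + 1(55.8) = 55.8
  E: 0 + 2(32.98) = 65.96

55.8 mol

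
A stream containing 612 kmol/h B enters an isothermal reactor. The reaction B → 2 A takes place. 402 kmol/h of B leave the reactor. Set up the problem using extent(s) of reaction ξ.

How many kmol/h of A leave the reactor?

420 kmol/h

For B: n = n₀ − 1ξ → 402 = 612 − 1ξ, giving ξ = 210 kmol/h.
Outlet amounts (n = n₀ + ν ξ):
  B: 612 − 1(210) = 402
  A: 0 + 2(210) = 420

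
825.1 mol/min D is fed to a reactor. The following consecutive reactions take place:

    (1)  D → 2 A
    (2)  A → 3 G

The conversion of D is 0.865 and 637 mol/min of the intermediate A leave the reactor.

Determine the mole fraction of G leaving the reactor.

Conversion of D: D consumed = 1ξ₁ = 0.865 × 825.1 → ξ₁ = 713.7 mol/min.
A balance: n_A = 0 + 2ξ₁ − 1ξ₂ = 637 → ξ₂ = (2·713.7 − 637)/1 = 790.4 mol/min.
Outlet amounts (n = n₀ + Σ ν·ξ):
  D: 825.1 − 1(713.7) = 111.4
  A: 0 + 2(713.7) − 1(790.4) = 637
  G: 0 + 3(790.4) = 2371
Total out = 3120 mol/min; y_G = 2371 / 3120 = 0.7601.

0.76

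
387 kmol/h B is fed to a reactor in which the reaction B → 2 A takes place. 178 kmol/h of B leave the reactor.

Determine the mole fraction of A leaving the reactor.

For B: n = n₀ − 1ξ → 178 = 387 − 1ξ, giving ξ = 209 kmol/h.
Outlet amounts (n = n₀ + ν ξ):
  B: 387 − 1(209) = 178
  A: 0 + 2(209) = 418
Total out = 596 kmol/h; y_A = 418 / 596 = 0.7013.

0.701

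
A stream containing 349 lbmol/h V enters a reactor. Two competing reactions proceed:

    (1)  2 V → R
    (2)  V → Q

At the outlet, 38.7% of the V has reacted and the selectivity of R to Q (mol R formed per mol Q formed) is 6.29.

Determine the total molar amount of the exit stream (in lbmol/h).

Conversion of V: V consumed = 0.387 × 349 = 135.1 lbmol/h = 2ξ₁ + 1ξ₂.
Selectivity: 1ξ₁ / (1ξ₂) = 6.29 → ξ₁ = 6.29 ξ₂.
Substitute: (2·6.29 + 1) ξ₂ = 135.1 → ξ₂ = 9.946 lbmol/h, ξ₁ = 62.56 lbmol/h.
Outlet amounts (n = n₀ + Σ ν·ξ):
  V: 349 − 2(62.56) − 1(9.946) = 213.9
  R: 0 + 1(62.56) = 62.56
  Q: 0 + 1(9.946) = 9.946
Total out = 213.9 + 62.56 + 9.946 = 286.4 lbmol/h.

286 lbmol/h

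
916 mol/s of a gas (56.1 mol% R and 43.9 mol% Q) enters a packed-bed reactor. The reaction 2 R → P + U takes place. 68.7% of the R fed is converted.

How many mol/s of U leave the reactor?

177 mol/s

R reacted = 0.687 × 513.9 = 353 mol/s; ν_R = −2, so ξ = 353/2 = 176.5 mol/s.
Outlet amounts (n = n₀ + ν ξ):
  R: 513.9 − 2(176.5) = 160.8
  P: 0 + 1(176.5) = 176.5
  U: 0 + 1(176.5) = 176.5
  Q: 402.1 (inert)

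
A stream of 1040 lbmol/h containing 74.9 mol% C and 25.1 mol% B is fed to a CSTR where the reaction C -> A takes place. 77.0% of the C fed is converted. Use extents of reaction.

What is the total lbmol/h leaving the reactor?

1040 lbmol/h

C reacted = 0.77 × 779 = 599.8 lbmol/h; ν_C = −1, so ξ = 599.8/1 = 599.8 lbmol/h.
Outlet amounts (n = n₀ + ν ξ):
  C: 779 − 1(599.8) = 179.2
  A: 0 + 1(599.8) = 599.8
  B: 261 (inert)
Total out = 179.2 + 599.8 + 261 = 1040 lbmol/h.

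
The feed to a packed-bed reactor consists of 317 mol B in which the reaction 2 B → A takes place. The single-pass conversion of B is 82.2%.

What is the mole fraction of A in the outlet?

B reacted = 0.822 × 317 = 260.6 mol; ν_B = −2, so ξ = 260.6/2 = 130.3 mol.
Outlet amounts (n = n₀ + ν ξ):
  B: 317 − 2(130.3) = 56.43
  A: 0 + 1(130.3) = 130.3
Total out = 186.7 mol; y_A = 130.3 / 186.7 = 0.6978.

0.698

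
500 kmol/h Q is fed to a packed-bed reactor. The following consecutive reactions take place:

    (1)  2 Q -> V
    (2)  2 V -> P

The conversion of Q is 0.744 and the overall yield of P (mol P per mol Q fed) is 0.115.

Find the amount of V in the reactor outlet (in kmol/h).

Conversion of Q: Q consumed = 2ξ₁ = 0.744 × 500 → ξ₁ = 186 kmol/h.
Yield of P: 1ξ₂ / 500 = 0.115 → ξ₂ = 57.5 kmol/h.
Outlet amounts (n = n₀ + Σ ν·ξ):
  Q: 500 − 2(186) = 128
  V: 0 + 1(186) − 2(57.5) = 71
  P: 0 + 1(57.5) = 57.5

71 kmol/h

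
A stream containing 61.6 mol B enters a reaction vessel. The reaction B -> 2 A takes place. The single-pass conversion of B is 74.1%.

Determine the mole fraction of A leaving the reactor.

0.851

B reacted = 0.741 × 61.6 = 45.65 mol; ν_B = −1, so ξ = 45.65/1 = 45.65 mol.
Outlet amounts (n = n₀ + ν ξ):
  B: 61.6 − 1(45.65) = 15.95
  A: 0 + 2(45.65) = 91.29
Total out = 107.2 mol; y_A = 91.29 / 107.2 = 0.8512.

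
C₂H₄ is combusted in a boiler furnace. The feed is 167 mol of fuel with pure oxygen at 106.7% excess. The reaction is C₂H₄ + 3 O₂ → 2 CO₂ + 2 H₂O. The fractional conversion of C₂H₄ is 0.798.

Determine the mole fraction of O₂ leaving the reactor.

Stoichiometric O₂ = 3 × 167 = 501 mol; O₂ fed = 501 × 2.067 = 1036 mol.
Fuel reacted = 0.798 × 167 → ξ = 133.3 mol.
Outlet (n = n₀ + ν ξ):
  C₂H₄: 167 − 1(133.3) = 33.73
  O₂: 1036 − 3(133.3) = 635.8
  CO₂: 0 + 2(133.3) = 266.5
  H₂O: 0 + 2(133.3) = 266.5
Total out = 1203 mol; y_O₂ = 635.8 / 1203 = 0.5287.

0.529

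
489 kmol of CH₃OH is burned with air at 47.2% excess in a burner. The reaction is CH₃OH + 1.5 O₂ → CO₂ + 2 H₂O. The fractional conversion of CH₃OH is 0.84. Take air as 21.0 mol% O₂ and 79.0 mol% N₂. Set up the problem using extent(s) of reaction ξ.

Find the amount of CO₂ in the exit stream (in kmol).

411 kmol

Stoichiometric O₂ = 1.5 × 489 = 733.5 kmol; O₂ fed = 733.5 × 1.472 = 1080 kmol.
N₂ fed = 1080 × 79/21 = 4062 kmol.
Fuel reacted = 0.84 × 489 → ξ = 410.8 kmol.
Outlet (n = n₀ + ν ξ):
  CH₃OH: 489 − 1(410.8) = 78.24
  O₂: 1080 − 1.5(410.8) = 463.6
  N₂: 4062 (inert)
  CO₂: 0 + 1(410.8) = 410.8
  H₂O: 0 + 2(410.8) = 821.5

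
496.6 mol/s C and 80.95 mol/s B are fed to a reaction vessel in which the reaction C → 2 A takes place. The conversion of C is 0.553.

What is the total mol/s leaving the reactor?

C reacted = 0.553 × 496.6 = 274.6 mol/s; ν_C = −1, so ξ = 274.6/1 = 274.6 mol/s.
Outlet amounts (n = n₀ + ν ξ):
  C: 496.6 − 1(274.6) = 222
  A: 0 + 2(274.6) = 549.2
  B: 80.95 (inert)
Total out = 222 + 549.2 + 80.95 = 852.2 mol/s.

852 mol/s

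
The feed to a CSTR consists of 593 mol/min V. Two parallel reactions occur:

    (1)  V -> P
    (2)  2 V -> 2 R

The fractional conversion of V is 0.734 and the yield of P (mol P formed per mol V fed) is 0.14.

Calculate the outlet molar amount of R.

Yield of P: 1ξ₁ / 593 = 0.14 → ξ₁ = 83.02 mol/min.
Conversion of V: 1ξ₁ + 2ξ₂ = 0.734 × 593 = 435.3 → ξ₂ = 176.1 mol/min.
Outlet amounts (n = n₀ + Σ ν·ξ):
  V: 593 − 1(83.02) − 2(176.1) = 157.7
  P: 0 + 1(83.02) = 83.02
  R: 0 + 2(176.1) = 352.2

352 mol/min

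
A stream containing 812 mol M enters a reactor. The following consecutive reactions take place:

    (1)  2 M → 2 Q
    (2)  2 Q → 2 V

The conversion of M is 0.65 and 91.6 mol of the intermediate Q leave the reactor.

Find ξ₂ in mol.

Conversion of M: M consumed = 2ξ₁ = 0.65 × 812 → ξ₁ = 263.9 mol.
Q balance: n_Q = 0 + 2ξ₁ − 2ξ₂ = 91.6 → ξ₂ = (2·263.9 − 91.6)/2 = 218.1 mol.
Outlet amounts (n = n₀ + Σ ν·ξ):
  M: 812 − 2(263.9) = 284.2
  Q: 0 + 2(263.9) − 2(218.1) = 91.6
  V: 0 + 2(218.1) = 436.2

ξ₂ = 218 mol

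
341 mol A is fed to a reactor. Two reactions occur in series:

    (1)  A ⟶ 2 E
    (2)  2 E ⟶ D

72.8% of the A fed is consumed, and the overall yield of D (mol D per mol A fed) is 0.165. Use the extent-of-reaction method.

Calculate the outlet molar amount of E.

Conversion of A: A consumed = 1ξ₁ = 0.728 × 341 → ξ₁ = 248.2 mol.
Yield of D: 1ξ₂ / 341 = 0.165 → ξ₂ = 56.27 mol.
Outlet amounts (n = n₀ + Σ ν·ξ):
  A: 341 − 1(248.2) = 92.75
  E: 0 + 2(248.2) − 2(56.27) = 384
  D: 0 + 1(56.27) = 56.27

384 mol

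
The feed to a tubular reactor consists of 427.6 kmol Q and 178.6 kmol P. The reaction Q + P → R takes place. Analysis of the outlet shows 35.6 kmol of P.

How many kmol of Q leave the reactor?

For P: n = n₀ − 1ξ → 35.6 = 178.6 − 1ξ, giving ξ = 143 kmol.
Outlet amounts (n = n₀ + ν ξ):
  Q: 427.6 − 1(143) = 284.6
  P: 178.6 − 1(143) = 35.6
  R: 0 + 1(143) = 143

285 kmol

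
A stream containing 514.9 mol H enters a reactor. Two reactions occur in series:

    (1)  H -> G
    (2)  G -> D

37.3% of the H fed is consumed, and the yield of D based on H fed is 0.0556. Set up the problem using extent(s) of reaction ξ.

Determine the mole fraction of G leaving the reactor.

Conversion of H: H consumed = 1ξ₁ = 0.373 × 514.9 → ξ₁ = 192.1 mol.
Yield of D: 1ξ₂ / 514.9 = 0.0556 → ξ₂ = 28.63 mol.
Outlet amounts (n = n₀ + Σ ν·ξ):
  H: 514.9 − 1(192.1) = 322.8
  G: 0 + 1(192.1) − 1(28.63) = 163.4
  D: 0 + 1(28.63) = 28.63
Total out = 514.9 mol; y_G = 163.4 / 514.9 = 0.3174.

0.317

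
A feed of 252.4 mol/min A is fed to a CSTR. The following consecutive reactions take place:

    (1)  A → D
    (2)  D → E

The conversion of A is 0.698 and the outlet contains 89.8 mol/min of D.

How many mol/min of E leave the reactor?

Conversion of A: A consumed = 1ξ₁ = 0.698 × 252.4 → ξ₁ = 176.2 mol/min.
D balance: n_D = 0 + 1ξ₁ − 1ξ₂ = 89.8 → ξ₂ = (1·176.2 − 89.8)/1 = 86.38 mol/min.
Outlet amounts (n = n₀ + Σ ν·ξ):
  A: 252.4 − 1(176.2) = 76.22
  D: 0 + 1(176.2) − 1(86.38) = 89.8
  E: 0 + 1(86.38) = 86.38

86.4 mol/min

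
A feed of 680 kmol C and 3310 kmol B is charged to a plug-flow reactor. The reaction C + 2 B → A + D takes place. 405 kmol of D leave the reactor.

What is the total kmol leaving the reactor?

3580 kmol

For D: n = n₀ + 1ξ → 405 = 0 + 1ξ, giving ξ = 405 kmol.
Outlet amounts (n = n₀ + ν ξ):
  C: 680 − 1(405) = 275
  B: 3310 − 2(405) = 2500
  A: 0 + 1(405) = 405
  D: 0 + 1(405) = 405
Total out = 275 + 2500 + 405 + 405 = 3585 kmol.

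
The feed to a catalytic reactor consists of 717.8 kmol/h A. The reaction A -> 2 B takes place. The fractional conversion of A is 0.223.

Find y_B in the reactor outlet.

A reacted = 0.223 × 717.8 = 160.1 kmol/h; ν_A = −1, so ξ = 160.1/1 = 160.1 kmol/h.
Outlet amounts (n = n₀ + ν ξ):
  A: 717.8 − 1(160.1) = 557.7
  B: 0 + 2(160.1) = 320.1
Total out = 877.9 kmol/h; y_B = 320.1 / 877.9 = 0.3647.

0.365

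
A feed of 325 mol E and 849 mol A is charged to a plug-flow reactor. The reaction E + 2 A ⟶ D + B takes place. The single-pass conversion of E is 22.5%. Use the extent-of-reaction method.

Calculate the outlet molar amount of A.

E reacted = 0.225 × 325 = 73.12 mol; ν_E = −1, so ξ = 73.12/1 = 73.12 mol.
Outlet amounts (n = n₀ + ν ξ):
  E: 325 − 1(73.12) = 251.9
  A: 849 − 2(73.12) = 702.8
  D: 0 + 1(73.12) = 73.12
  B: 0 + 1(73.12) = 73.12

703 mol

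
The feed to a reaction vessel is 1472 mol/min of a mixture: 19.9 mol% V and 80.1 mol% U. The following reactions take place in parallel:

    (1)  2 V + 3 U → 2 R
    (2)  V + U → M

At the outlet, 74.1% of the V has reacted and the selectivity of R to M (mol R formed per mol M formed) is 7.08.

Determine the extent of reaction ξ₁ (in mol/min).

Conversion of V: V consumed = 0.741 × 292.9 = 217.1 mol/min = 2ξ₁ + 1ξ₂.
Selectivity: 2ξ₁ / (1ξ₂) = 7.08 → ξ₁ = 3.54 ξ₂.
Substitute: (2·3.54 + 1) ξ₂ = 217.1 → ξ₂ = 26.86 mol/min, ξ₁ = 95.1 mol/min.
Outlet amounts (n = n₀ + Σ ν·ξ):
  V: 292.9 − 2(95.1) − 1(26.86) = 75.87
  U: 1179 − 3(95.1) − 1(26.86) = 866.9
  R: 0 + 2(95.1) = 190.2
  M: 0 + 1(26.86) = 26.86

ξ₁ = 95.1 mol/min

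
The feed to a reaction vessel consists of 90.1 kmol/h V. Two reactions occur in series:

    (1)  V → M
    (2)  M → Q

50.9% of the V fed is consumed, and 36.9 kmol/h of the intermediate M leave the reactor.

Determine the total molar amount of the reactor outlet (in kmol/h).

90.1 kmol/h

Conversion of V: V consumed = 1ξ₁ = 0.509 × 90.1 → ξ₁ = 45.86 kmol/h.
M balance: n_M = 0 + 1ξ₁ − 1ξ₂ = 36.9 → ξ₂ = (1·45.86 − 36.9)/1 = 8.961 kmol/h.
Outlet amounts (n = n₀ + Σ ν·ξ):
  V: 90.1 − 1(45.86) = 44.24
  M: 0 + 1(45.86) − 1(8.961) = 36.9
  Q: 0 + 1(8.961) = 8.961
Total out = 44.24 + 36.9 + 8.961 = 90.1 kmol/h.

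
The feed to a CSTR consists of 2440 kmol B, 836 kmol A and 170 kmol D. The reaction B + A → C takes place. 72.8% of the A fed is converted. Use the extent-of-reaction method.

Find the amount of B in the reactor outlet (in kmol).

1830 kmol

A reacted = 0.728 × 836 = 608.6 kmol; ν_A = −1, so ξ = 608.6/1 = 608.6 kmol.
Outlet amounts (n = n₀ + ν ξ):
  B: 2440 − 1(608.6) = 1831
  A: 836 − 1(608.6) = 227.4
  C: 0 + 1(608.6) = 608.6
  D: 170 (inert)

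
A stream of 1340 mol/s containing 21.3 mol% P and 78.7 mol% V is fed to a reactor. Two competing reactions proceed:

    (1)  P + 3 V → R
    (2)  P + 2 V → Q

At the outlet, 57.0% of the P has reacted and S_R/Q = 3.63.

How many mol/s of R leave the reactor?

Conversion of P: P consumed = 0.57 × 285.4 = 162.7 mol/s = 1ξ₁ + 1ξ₂.
Selectivity: 1ξ₁ / (1ξ₂) = 3.63 → ξ₁ = 3.63 ξ₂.
Substitute: (1·3.63 + 1) ξ₂ = 162.7 → ξ₂ = 35.14 mol/s, ξ₁ = 127.6 mol/s.
Outlet amounts (n = n₀ + Σ ν·ξ):
  P: 285.4 − 1(127.6) − 1(35.14) = 122.7
  V: 1055 − 3(127.6) − 2(35.14) = 601.6
  R: 0 + 1(127.6) = 127.6
  Q: 0 + 1(35.14) = 35.14

128 mol/s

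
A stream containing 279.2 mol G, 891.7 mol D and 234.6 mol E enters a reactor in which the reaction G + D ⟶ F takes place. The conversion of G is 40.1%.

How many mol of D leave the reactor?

780 mol

G reacted = 0.401 × 279.2 = 112 mol; ν_G = −1, so ξ = 112/1 = 112 mol.
Outlet amounts (n = n₀ + ν ξ):
  G: 279.2 − 1(112) = 167.2
  D: 891.7 − 1(112) = 779.7
  F: 0 + 1(112) = 112
  E: 234.6 (inert)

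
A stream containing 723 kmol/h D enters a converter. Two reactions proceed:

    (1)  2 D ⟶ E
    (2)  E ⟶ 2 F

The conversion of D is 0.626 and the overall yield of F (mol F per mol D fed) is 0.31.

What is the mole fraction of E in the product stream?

Conversion of D: D consumed = 2ξ₁ = 0.626 × 723 → ξ₁ = 226.3 kmol/h.
Yield of F: 2ξ₂ / 723 = 0.31 → ξ₂ = 112.1 kmol/h.
Outlet amounts (n = n₀ + Σ ν·ξ):
  D: 723 − 2(226.3) = 270.4
  E: 0 + 1(226.3) − 1(112.1) = 114.2
  F: 0 + 2(112.1) = 224.1
Total out = 608.8 kmol/h; y_E = 114.2 / 608.8 = 0.1876.

0.188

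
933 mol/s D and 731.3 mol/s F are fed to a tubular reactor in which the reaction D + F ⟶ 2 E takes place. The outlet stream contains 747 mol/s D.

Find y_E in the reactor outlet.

0.224

For D: n = n₀ − 1ξ → 747 = 933 − 1ξ, giving ξ = 186 mol/s.
Outlet amounts (n = n₀ + ν ξ):
  D: 933 − 1(186) = 747
  F: 731.3 − 1(186) = 545.3
  E: 0 + 2(186) = 372
Total out = 1664 mol/s; y_E = 372 / 1664 = 0.2235.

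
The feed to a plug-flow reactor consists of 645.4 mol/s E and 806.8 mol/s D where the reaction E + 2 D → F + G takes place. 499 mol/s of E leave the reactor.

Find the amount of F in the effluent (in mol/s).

For E: n = n₀ − 1ξ → 499 = 645.4 − 1ξ, giving ξ = 146.4 mol/s.
Outlet amounts (n = n₀ + ν ξ):
  E: 645.4 − 1(146.4) = 499
  D: 806.8 − 2(146.4) = 514
  F: 0 + 1(146.4) = 146.4
  G: 0 + 1(146.4) = 146.4

146 mol/s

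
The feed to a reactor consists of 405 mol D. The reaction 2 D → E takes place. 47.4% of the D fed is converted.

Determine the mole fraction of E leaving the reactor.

D reacted = 0.474 × 405 = 192 mol; ν_D = −2, so ξ = 192/2 = 95.98 mol.
Outlet amounts (n = n₀ + ν ξ):
  D: 405 − 2(95.98) = 213
  E: 0 + 1(95.98) = 95.98
Total out = 309 mol; y_E = 95.98 / 309 = 0.3106.

0.311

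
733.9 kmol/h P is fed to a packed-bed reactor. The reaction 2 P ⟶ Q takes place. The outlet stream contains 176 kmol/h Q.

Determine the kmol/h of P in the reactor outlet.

382 kmol/h

For Q: n = n₀ + 1ξ → 176 = 0 + 1ξ, giving ξ = 176 kmol/h.
Outlet amounts (n = n₀ + ν ξ):
  P: 733.9 − 2(176) = 381.9
  Q: 0 + 1(176) = 176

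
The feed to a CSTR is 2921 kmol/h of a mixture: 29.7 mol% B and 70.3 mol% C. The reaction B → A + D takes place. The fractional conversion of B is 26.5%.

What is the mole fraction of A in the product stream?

B reacted = 0.265 × 867.5 = 229.9 kmol/h; ν_B = −1, so ξ = 229.9/1 = 229.9 kmol/h.
Outlet amounts (n = n₀ + ν ξ):
  B: 867.5 − 1(229.9) = 637.6
  A: 0 + 1(229.9) = 229.9
  D: 0 + 1(229.9) = 229.9
  C: 2053 (inert)
Total out = 3151 kmol/h; y_A = 229.9 / 3151 = 0.07296.

0.073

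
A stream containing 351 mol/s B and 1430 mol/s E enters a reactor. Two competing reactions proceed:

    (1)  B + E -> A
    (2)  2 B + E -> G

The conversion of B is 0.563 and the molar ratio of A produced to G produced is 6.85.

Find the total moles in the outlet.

Conversion of B: B consumed = 0.563 × 351 = 197.6 mol/s = 1ξ₁ + 2ξ₂.
Selectivity: 1ξ₁ / (1ξ₂) = 6.85 → ξ₁ = 6.85 ξ₂.
Substitute: (1·6.85 + 2) ξ₂ = 197.6 → ξ₂ = 22.33 mol/s, ξ₁ = 153 mol/s.
Outlet amounts (n = n₀ + Σ ν·ξ):
  B: 351 − 1(153) − 2(22.33) = 153.4
  E: 1430 − 1(153) − 1(22.33) = 1255
  A: 0 + 1(153) = 153
  G: 0 + 1(22.33) = 22.33
Total out = 153.4 + 1255 + 153 + 22.33 = 1583 mol/s.

1580 mol/s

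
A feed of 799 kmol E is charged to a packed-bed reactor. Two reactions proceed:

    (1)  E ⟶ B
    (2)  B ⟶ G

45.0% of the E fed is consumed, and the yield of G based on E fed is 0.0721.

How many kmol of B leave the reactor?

Conversion of E: E consumed = 1ξ₁ = 0.45 × 799 → ξ₁ = 359.6 kmol.
Yield of G: 1ξ₂ / 799 = 0.0721 → ξ₂ = 57.61 kmol.
Outlet amounts (n = n₀ + Σ ν·ξ):
  E: 799 − 1(359.6) = 439.4
  B: 0 + 1(359.6) − 1(57.61) = 301.9
  G: 0 + 1(57.61) = 57.61

302 kmol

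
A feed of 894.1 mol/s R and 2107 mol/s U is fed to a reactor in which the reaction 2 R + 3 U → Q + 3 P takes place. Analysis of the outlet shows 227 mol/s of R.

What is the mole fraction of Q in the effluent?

For R: n = n₀ − 2ξ → 227 = 894.1 − 2ξ, giving ξ = 333.6 mol/s.
Outlet amounts (n = n₀ + ν ξ):
  R: 894.1 − 2(333.6) = 227
  U: 2107 − 3(333.6) = 1106
  Q: 0 + 1(333.6) = 333.6
  P: 0 + 3(333.6) = 1001
Total out = 2668 mol/s; y_Q = 333.6 / 2668 = 0.125.

0.125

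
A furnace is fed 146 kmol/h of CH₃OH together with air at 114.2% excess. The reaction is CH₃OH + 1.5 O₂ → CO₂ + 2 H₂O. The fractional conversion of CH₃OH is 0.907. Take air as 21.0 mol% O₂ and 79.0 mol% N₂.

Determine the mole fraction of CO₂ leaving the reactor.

0.0541

Stoichiometric O₂ = 1.5 × 146 = 219 kmol/h; O₂ fed = 219 × 2.142 = 469.1 kmol/h.
N₂ fed = 469.1 × 79/21 = 1765 kmol/h.
Fuel reacted = 0.907 × 146 → ξ = 132.4 kmol/h.
Outlet (n = n₀ + ν ξ):
  CH₃OH: 146 − 1(132.4) = 13.58
  O₂: 469.1 − 1.5(132.4) = 270.5
  N₂: 1765 (inert)
  CO₂: 0 + 1(132.4) = 132.4
  H₂O: 0 + 2(132.4) = 264.8
Total out = 2446 kmol/h; y_CO₂ = 132.4 / 2446 = 0.05414.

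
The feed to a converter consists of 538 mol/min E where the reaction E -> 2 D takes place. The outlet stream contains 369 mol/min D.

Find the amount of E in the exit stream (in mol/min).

354 mol/min

For D: n = n₀ + 2ξ → 369 = 0 + 2ξ, giving ξ = 184.5 mol/min.
Outlet amounts (n = n₀ + ν ξ):
  E: 538 − 1(184.5) = 353.5
  D: 0 + 2(184.5) = 369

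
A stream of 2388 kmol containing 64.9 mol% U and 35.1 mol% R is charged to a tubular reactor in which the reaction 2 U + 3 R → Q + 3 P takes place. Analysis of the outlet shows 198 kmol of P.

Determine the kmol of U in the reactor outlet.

For P: n = n₀ + 3ξ → 198 = 0 + 3ξ, giving ξ = 66 kmol.
Outlet amounts (n = n₀ + ν ξ):
  U: 1550 − 2(66) = 1418
  R: 838.2 − 3(66) = 640.2
  Q: 0 + 1(66) = 66
  P: 0 + 3(66) = 198

1420 kmol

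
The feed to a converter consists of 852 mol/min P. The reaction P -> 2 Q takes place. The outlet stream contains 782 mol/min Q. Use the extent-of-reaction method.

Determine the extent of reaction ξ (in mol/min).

For Q: n = n₀ + 2ξ → 782 = 0 + 2ξ, giving ξ = 391 mol/min.
Outlet amounts (n = n₀ + ν ξ):
  P: 852 − 1(391) = 461
  Q: 0 + 2(391) = 782

ξ = 391 mol/min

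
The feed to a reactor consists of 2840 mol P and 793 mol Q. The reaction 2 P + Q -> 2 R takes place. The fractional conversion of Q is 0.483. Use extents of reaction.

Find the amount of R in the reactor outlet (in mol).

Q reacted = 0.483 × 793 = 383 mol; ν_Q = −1, so ξ = 383/1 = 383 mol.
Outlet amounts (n = n₀ + ν ξ):
  P: 2840 − 2(383) = 2074
  Q: 793 − 1(383) = 410
  R: 0 + 2(383) = 766

766 mol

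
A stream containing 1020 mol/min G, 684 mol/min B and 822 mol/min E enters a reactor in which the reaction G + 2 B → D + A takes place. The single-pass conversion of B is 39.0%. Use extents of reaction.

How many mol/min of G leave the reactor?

887 mol/min

B reacted = 0.39 × 684 = 266.8 mol/min; ν_B = −2, so ξ = 266.8/2 = 133.4 mol/min.
Outlet amounts (n = n₀ + ν ξ):
  G: 1020 − 1(133.4) = 886.6
  B: 684 − 2(133.4) = 417.2
  D: 0 + 1(133.4) = 133.4
  A: 0 + 1(133.4) = 133.4
  E: 822 (inert)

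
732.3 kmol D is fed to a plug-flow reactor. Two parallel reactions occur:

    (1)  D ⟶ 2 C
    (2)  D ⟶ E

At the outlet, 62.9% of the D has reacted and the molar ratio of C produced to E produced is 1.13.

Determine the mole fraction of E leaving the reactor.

Conversion of D: D consumed = 0.629 × 732.3 = 460.6 kmol = 1ξ₁ + 1ξ₂.
Selectivity: 2ξ₁ / (1ξ₂) = 1.13 → ξ₁ = 0.565 ξ₂.
Substitute: (1·0.565 + 1) ξ₂ = 460.6 → ξ₂ = 294.3 kmol, ξ₁ = 166.3 kmol.
Outlet amounts (n = n₀ + Σ ν·ξ):
  D: 732.3 − 1(166.3) − 1(294.3) = 271.7
  C: 0 + 2(166.3) = 332.6
  E: 0 + 1(294.3) = 294.3
Total out = 898.6 kmol; y_E = 294.3 / 898.6 = 0.3275.

0.328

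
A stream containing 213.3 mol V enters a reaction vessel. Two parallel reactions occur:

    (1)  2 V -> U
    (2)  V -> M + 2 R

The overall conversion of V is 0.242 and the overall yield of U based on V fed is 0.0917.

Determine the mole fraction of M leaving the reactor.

Yield of U: 1ξ₁ / 213.3 = 0.0917 → ξ₁ = 19.56 mol.
Conversion of V: 2ξ₁ + 1ξ₂ = 0.242 × 213.3 = 51.62 → ξ₂ = 12.5 mol.
Outlet amounts (n = n₀ + Σ ν·ξ):
  V: 213.3 − 2(19.56) − 1(12.5) = 161.7
  U: 0 + 1(19.56) = 19.56
  M: 0 + 1(12.5) = 12.5
  R: 0 + 2(12.5) = 25
Total out = 218.7 mol; y_M = 12.5 / 218.7 = 0.05714.

0.0571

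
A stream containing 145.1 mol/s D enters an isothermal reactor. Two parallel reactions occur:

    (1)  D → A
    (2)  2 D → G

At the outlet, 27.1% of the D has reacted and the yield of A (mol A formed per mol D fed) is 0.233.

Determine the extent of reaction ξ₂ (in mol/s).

ξ₂ = 2.76 mol/s

Yield of A: 1ξ₁ / 145.1 = 0.233 → ξ₁ = 33.81 mol/s.
Conversion of D: 1ξ₁ + 2ξ₂ = 0.271 × 145.1 = 39.32 → ξ₂ = 2.757 mol/s.
Outlet amounts (n = n₀ + Σ ν·ξ):
  D: 145.1 − 1(33.81) − 2(2.757) = 105.8
  A: 0 + 1(33.81) = 33.81
  G: 0 + 1(2.757) = 2.757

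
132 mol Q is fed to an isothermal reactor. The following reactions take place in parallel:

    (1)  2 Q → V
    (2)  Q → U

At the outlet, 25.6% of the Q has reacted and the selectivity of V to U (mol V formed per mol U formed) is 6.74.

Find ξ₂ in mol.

Conversion of Q: Q consumed = 0.256 × 132 = 33.79 mol = 2ξ₁ + 1ξ₂.
Selectivity: 1ξ₁ / (1ξ₂) = 6.74 → ξ₁ = 6.74 ξ₂.
Substitute: (2·6.74 + 1) ξ₂ = 33.79 → ξ₂ = 2.334 mol, ξ₁ = 15.73 mol.
Outlet amounts (n = n₀ + Σ ν·ξ):
  Q: 132 − 2(15.73) − 1(2.334) = 98.21
  V: 0 + 1(15.73) = 15.73
  U: 0 + 1(2.334) = 2.334

ξ₂ = 2.33 mol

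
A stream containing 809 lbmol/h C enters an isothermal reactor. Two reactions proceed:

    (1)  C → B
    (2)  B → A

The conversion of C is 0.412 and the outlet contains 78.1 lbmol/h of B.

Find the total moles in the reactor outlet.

809 lbmol/h

Conversion of C: C consumed = 1ξ₁ = 0.412 × 809 → ξ₁ = 333.3 lbmol/h.
B balance: n_B = 0 + 1ξ₁ − 1ξ₂ = 78.1 → ξ₂ = (1·333.3 − 78.1)/1 = 255.2 lbmol/h.
Outlet amounts (n = n₀ + Σ ν·ξ):
  C: 809 − 1(333.3) = 475.7
  B: 0 + 1(333.3) − 1(255.2) = 78.1
  A: 0 + 1(255.2) = 255.2
Total out = 475.7 + 78.1 + 255.2 = 809 lbmol/h.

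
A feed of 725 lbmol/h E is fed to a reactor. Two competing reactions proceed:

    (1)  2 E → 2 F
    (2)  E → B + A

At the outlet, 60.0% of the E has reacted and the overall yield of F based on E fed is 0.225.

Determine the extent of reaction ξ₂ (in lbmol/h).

ξ₂ = 272 lbmol/h

Yield of F: 2ξ₁ / 725 = 0.225 → ξ₁ = 81.56 lbmol/h.
Conversion of E: 2ξ₁ + 1ξ₂ = 0.6 × 725 = 435 → ξ₂ = 271.9 lbmol/h.
Outlet amounts (n = n₀ + Σ ν·ξ):
  E: 725 − 2(81.56) − 1(271.9) = 290
  F: 0 + 2(81.56) = 163.1
  B: 0 + 1(271.9) = 271.9
  A: 0 + 1(271.9) = 271.9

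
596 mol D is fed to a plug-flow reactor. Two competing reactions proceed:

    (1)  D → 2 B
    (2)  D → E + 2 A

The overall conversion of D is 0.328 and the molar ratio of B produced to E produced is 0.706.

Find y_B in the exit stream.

0.109

Conversion of D: D consumed = 0.328 × 596 = 195.5 mol = 1ξ₁ + 1ξ₂.
Selectivity: 2ξ₁ / (1ξ₂) = 0.706 → ξ₁ = 0.353 ξ₂.
Substitute: (1·0.353 + 1) ξ₂ = 195.5 → ξ₂ = 144.5 mol, ξ₁ = 51 mol.
Outlet amounts (n = n₀ + Σ ν·ξ):
  D: 596 − 1(51) − 1(144.5) = 400.5
  B: 0 + 2(51) = 102
  E: 0 + 1(144.5) = 144.5
  A: 0 + 2(144.5) = 289
Total out = 936 mol; y_B = 102 / 936 = 0.109.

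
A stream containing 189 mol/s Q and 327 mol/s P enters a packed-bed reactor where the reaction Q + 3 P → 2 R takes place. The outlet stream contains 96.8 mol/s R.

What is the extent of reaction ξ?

ξ = 48.4 mol/s

For R: n = n₀ + 2ξ → 96.8 = 0 + 2ξ, giving ξ = 48.4 mol/s.
Outlet amounts (n = n₀ + ν ξ):
  Q: 189 − 1(48.4) = 140.6
  P: 327 − 3(48.4) = 181.8
  R: 0 + 2(48.4) = 96.8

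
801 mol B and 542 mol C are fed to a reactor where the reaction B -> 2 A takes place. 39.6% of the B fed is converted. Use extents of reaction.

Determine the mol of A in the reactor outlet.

B reacted = 0.396 × 801 = 317.2 mol; ν_B = −1, so ξ = 317.2/1 = 317.2 mol.
Outlet amounts (n = n₀ + ν ξ):
  B: 801 − 1(317.2) = 483.8
  A: 0 + 2(317.2) = 634.4
  C: 542 (inert)

634 mol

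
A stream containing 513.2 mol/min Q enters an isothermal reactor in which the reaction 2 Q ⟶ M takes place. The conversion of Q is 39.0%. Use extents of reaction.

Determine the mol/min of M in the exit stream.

Q reacted = 0.39 × 513.2 = 200.1 mol/min; ν_Q = −2, so ξ = 200.1/2 = 100.1 mol/min.
Outlet amounts (n = n₀ + ν ξ):
  Q: 513.2 − 2(100.1) = 313.1
  M: 0 + 1(100.1) = 100.1

100 mol/min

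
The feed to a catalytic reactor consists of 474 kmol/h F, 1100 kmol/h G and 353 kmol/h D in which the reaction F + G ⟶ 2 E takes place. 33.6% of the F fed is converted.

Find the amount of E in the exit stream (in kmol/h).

319 kmol/h

F reacted = 0.336 × 474 = 159.3 kmol/h; ν_F = −1, so ξ = 159.3/1 = 159.3 kmol/h.
Outlet amounts (n = n₀ + ν ξ):
  F: 474 − 1(159.3) = 314.7
  G: 1100 − 1(159.3) = 940.7
  E: 0 + 2(159.3) = 318.5
  D: 353 (inert)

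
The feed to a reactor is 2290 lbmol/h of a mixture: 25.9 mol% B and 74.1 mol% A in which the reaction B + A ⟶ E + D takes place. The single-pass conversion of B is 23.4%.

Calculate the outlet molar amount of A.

B reacted = 0.234 × 593.1 = 138.8 lbmol/h; ν_B = −1, so ξ = 138.8/1 = 138.8 lbmol/h.
Outlet amounts (n = n₀ + ν ξ):
  B: 593.1 − 1(138.8) = 454.3
  A: 1697 − 1(138.8) = 1558
  E: 0 + 1(138.8) = 138.8
  D: 0 + 1(138.8) = 138.8

1560 lbmol/h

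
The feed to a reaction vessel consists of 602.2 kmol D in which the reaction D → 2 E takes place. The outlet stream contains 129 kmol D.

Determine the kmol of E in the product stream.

For D: n = n₀ − 1ξ → 129 = 602.2 − 1ξ, giving ξ = 473.2 kmol.
Outlet amounts (n = n₀ + ν ξ):
  D: 602.2 − 1(473.2) = 129
  E: 0 + 2(473.2) = 946.4

946 kmol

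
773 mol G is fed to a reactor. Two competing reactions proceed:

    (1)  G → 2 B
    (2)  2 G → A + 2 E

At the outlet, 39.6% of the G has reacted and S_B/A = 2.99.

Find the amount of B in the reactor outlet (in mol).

Conversion of G: G consumed = 0.396 × 773 = 306.1 mol = 1ξ₁ + 2ξ₂.
Selectivity: 2ξ₁ / (1ξ₂) = 2.99 → ξ₁ = 1.495 ξ₂.
Substitute: (1·1.495 + 2) ξ₂ = 306.1 → ξ₂ = 87.58 mol, ξ₁ = 130.9 mol.
Outlet amounts (n = n₀ + Σ ν·ξ):
  G: 773 − 1(130.9) − 2(87.58) = 466.9
  B: 0 + 2(130.9) = 261.9
  A: 0 + 1(87.58) = 87.58
  E: 0 + 2(87.58) = 175.2

262 mol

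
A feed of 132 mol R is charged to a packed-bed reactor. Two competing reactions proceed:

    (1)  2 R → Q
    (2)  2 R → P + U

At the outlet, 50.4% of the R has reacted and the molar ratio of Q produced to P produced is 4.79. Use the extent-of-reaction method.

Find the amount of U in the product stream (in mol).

5.75 mol

Conversion of R: R consumed = 0.504 × 132 = 66.53 mol = 2ξ₁ + 2ξ₂.
Selectivity: 1ξ₁ / (1ξ₂) = 4.79 → ξ₁ = 4.79 ξ₂.
Substitute: (2·4.79 + 2) ξ₂ = 66.53 → ξ₂ = 5.745 mol, ξ₁ = 27.52 mol.
Outlet amounts (n = n₀ + Σ ν·ξ):
  R: 132 − 2(27.52) − 2(5.745) = 65.47
  Q: 0 + 1(27.52) = 27.52
  P: 0 + 1(5.745) = 5.745
  U: 0 + 1(5.745) = 5.745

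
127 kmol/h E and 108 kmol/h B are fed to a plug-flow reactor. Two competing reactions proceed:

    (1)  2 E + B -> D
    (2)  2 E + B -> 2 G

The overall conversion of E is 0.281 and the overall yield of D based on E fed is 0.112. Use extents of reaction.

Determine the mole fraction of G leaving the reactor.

0.0357

Yield of D: 1ξ₁ / 127 = 0.112 → ξ₁ = 14.22 kmol/h.
Conversion of E: 2ξ₁ + 2ξ₂ = 0.281 × 127 = 35.69 → ξ₂ = 3.62 kmol/h.
Outlet amounts (n = n₀ + Σ ν·ξ):
  E: 127 − 2(14.22) − 2(3.62) = 91.31
  B: 108 − 1(14.22) − 1(3.62) = 90.16
  D: 0 + 1(14.22) = 14.22
  G: 0 + 2(3.62) = 7.239
Total out = 202.9 kmol/h; y_G = 7.239 / 202.9 = 0.03567.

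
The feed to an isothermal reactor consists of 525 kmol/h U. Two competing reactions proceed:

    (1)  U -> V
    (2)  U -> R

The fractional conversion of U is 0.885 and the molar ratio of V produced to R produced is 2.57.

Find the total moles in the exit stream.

525 kmol/h

Conversion of U: U consumed = 0.885 × 525 = 464.6 kmol/h = 1ξ₁ + 1ξ₂.
Selectivity: 1ξ₁ / (1ξ₂) = 2.57 → ξ₁ = 2.57 ξ₂.
Substitute: (1·2.57 + 1) ξ₂ = 464.6 → ξ₂ = 130.1 kmol/h, ξ₁ = 334.5 kmol/h.
Outlet amounts (n = n₀ + Σ ν·ξ):
  U: 525 − 1(334.5) − 1(130.1) = 60.38
  V: 0 + 1(334.5) = 334.5
  R: 0 + 1(130.1) = 130.1
Total out = 60.38 + 334.5 + 130.1 = 525 kmol/h.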